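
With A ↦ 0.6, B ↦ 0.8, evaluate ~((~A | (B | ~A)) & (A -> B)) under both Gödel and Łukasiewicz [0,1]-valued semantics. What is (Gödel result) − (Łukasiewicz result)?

Gödel evaluation:
  ~A: Gödel ¬ of 0.6 = 0 (operand ≠ 0)
  ~A: Gödel ¬ of 0.6 = 0 (operand ≠ 0)
  (B | ~A) = max(0.8, 0) = 0.8
  (~A | (B | ~A)) = max(0, 0.8) = 0.8
  (A -> B): 0.6 ≤ 0.8, so result = 1
  ((~A | (B | ~A)) & (A -> B)) = min(0.8, 1) = 0.8
  ~((~A | (B | ~A)) & (A -> B)): Gödel ¬ of 0.8 = 0 (operand ≠ 0)
  Gödel value = 0
Łukasiewicz evaluation:
  ~A: Łukasiewicz ¬ gives 1 − 0.6 = 0.4
  ~A: Łukasiewicz ¬ gives 1 − 0.6 = 0.4
  (B | ~A) = max(0.8, 0.4) = 0.8
  (~A | (B | ~A)) = max(0.4, 0.8) = 0.8
  (A -> B): min(1, 1 − 0.6 + 0.8) = 1
  ((~A | (B | ~A)) & (A -> B)) = min(0.8, 1) = 0.8
  ~((~A | (B | ~A)) & (A -> B)): Łukasiewicz ¬ gives 1 − 0.8 = 0.2
  Łukasiewicz value = 0.2
Difference: 0 − 0.2 = -0.20

-0.20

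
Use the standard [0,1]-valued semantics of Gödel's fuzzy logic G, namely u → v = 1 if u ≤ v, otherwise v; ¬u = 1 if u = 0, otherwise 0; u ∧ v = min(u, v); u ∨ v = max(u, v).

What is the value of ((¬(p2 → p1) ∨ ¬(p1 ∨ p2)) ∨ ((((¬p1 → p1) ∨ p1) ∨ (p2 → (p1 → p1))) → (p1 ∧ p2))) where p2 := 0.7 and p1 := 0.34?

0.34

(p2 → p1): 0.7 > 0.34, so result = 0.34
¬(p2 → p1): Gödel ¬ of 0.34 = 0 (operand ≠ 0)
(p1 ∨ p2) = max(0.34, 0.7) = 0.7
¬(p1 ∨ p2): Gödel ¬ of 0.7 = 0 (operand ≠ 0)
(¬(p2 → p1) ∨ ¬(p1 ∨ p2)) = max(0, 0) = 0
¬p1: Gödel ¬ of 0.34 = 0 (operand ≠ 0)
(¬p1 → p1): 0 ≤ 0.34, so result = 1
((¬p1 → p1) ∨ p1) = max(1, 0.34) = 1
(p1 → p1): 0.34 ≤ 0.34, so result = 1
(p2 → (p1 → p1)): 0.7 ≤ 1, so result = 1
(((¬p1 → p1) ∨ p1) ∨ (p2 → (p1 → p1))) = max(1, 1) = 1
(p1 ∧ p2) = min(0.34, 0.7) = 0.34
((((¬p1 → p1) ∨ p1) ∨ (p2 → (p1 → p1))) → (p1 ∧ p2)): 1 > 0.34, so result = 0.34
((¬(p2 → p1) ∨ ¬(p1 ∨ p2)) ∨ ((((¬p1 → p1) ∨ p1) ∨ (p2 → (p1 → p1))) → (p1 ∧ p2))) = max(0, 0.34) = 0.34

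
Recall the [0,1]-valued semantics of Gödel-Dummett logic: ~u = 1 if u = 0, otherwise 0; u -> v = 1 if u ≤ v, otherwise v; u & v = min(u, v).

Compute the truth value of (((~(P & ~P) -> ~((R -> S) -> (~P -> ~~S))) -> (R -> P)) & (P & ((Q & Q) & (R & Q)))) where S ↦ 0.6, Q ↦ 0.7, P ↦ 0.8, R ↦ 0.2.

0.20

~P: Gödel ¬ of 0.8 = 0 (operand ≠ 0)
(P & ~P) = min(0.8, 0) = 0
~(P & ~P): Gödel ¬ of 0 = 1 (operand is 0)
(R -> S): 0.2 ≤ 0.6, so result = 1
~P: Gödel ¬ of 0.8 = 0 (operand ≠ 0)
~S: Gödel ¬ of 0.6 = 0 (operand ≠ 0)
~~S: Gödel ¬ of 0 = 1 (operand is 0)
(~P -> ~~S): 0 ≤ 1, so result = 1
((R -> S) -> (~P -> ~~S)): 1 ≤ 1, so result = 1
~((R -> S) -> (~P -> ~~S)): Gödel ¬ of 1 = 0 (operand ≠ 0)
(~(P & ~P) -> ~((R -> S) -> (~P -> ~~S))): 1 > 0, so result = 0
(R -> P): 0.2 ≤ 0.8, so result = 1
((~(P & ~P) -> ~((R -> S) -> (~P -> ~~S))) -> (R -> P)): 0 ≤ 1, so result = 1
(Q & Q) = min(0.7, 0.7) = 0.7
(R & Q) = min(0.2, 0.7) = 0.2
((Q & Q) & (R & Q)) = min(0.7, 0.2) = 0.2
(P & ((Q & Q) & (R & Q))) = min(0.8, 0.2) = 0.2
(((~(P & ~P) -> ~((R -> S) -> (~P -> ~~S))) -> (R -> P)) & (P & ((Q & Q) & (R & Q)))) = min(1, 0.2) = 0.2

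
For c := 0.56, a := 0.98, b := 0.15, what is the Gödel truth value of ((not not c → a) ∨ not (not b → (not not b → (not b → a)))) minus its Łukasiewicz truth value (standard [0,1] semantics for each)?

-0.02

Gödel evaluation:
  not c: Gödel ¬ of 0.56 = 0 (operand ≠ 0)
  not not c: Gödel ¬ of 0 = 1 (operand is 0)
  (not not c → a): 1 > 0.98, so result = 0.98
  not b: Gödel ¬ of 0.15 = 0 (operand ≠ 0)
  not b: Gödel ¬ of 0.15 = 0 (operand ≠ 0)
  not not b: Gödel ¬ of 0 = 1 (operand is 0)
  not b: Gödel ¬ of 0.15 = 0 (operand ≠ 0)
  (not b → a): 0 ≤ 0.98, so result = 1
  (not not b → (not b → a)): 1 ≤ 1, so result = 1
  (not b → (not not b → (not b → a))): 0 ≤ 1, so result = 1
  not (not b → (not not b → (not b → a))): Gödel ¬ of 1 = 0 (operand ≠ 0)
  ((not not c → a) ∨ not (not b → (not not b → (not b → a)))) = max(0.98, 0) = 0.98
  Gödel value = 0.98
Łukasiewicz evaluation:
  not c: Łukasiewicz ¬ gives 1 − 0.56 = 0.44
  not not c: Łukasiewicz ¬ gives 1 − 0.44 = 0.56
  (not not c → a): min(1, 1 − 0.56 + 0.98) = 1
  not b: Łukasiewicz ¬ gives 1 − 0.15 = 0.85
  not b: Łukasiewicz ¬ gives 1 − 0.15 = 0.85
  not not b: Łukasiewicz ¬ gives 1 − 0.85 = 0.15
  not b: Łukasiewicz ¬ gives 1 − 0.15 = 0.85
  (not b → a): min(1, 1 − 0.85 + 0.98) = 1
  (not not b → (not b → a)): min(1, 1 − 0.15 + 1) = 1
  (not b → (not not b → (not b → a))): min(1, 1 − 0.85 + 1) = 1
  not (not b → (not not b → (not b → a))): Łukasiewicz ¬ gives 1 − 1 = 0
  ((not not c → a) ∨ not (not b → (not not b → (not b → a)))) = max(1, 0) = 1
  Łukasiewicz value = 1
Difference: 0.98 − 1 = -0.02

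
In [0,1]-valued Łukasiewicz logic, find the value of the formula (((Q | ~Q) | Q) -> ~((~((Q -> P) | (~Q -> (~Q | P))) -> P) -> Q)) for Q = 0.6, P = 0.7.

~Q: Łukasiewicz ¬ gives 1 − 0.6 = 0.4
(Q | ~Q) = max(0.6, 0.4) = 0.6
((Q | ~Q) | Q) = max(0.6, 0.6) = 0.6
(Q -> P): min(1, 1 − 0.6 + 0.7) = 1
~Q: Łukasiewicz ¬ gives 1 − 0.6 = 0.4
~Q: Łukasiewicz ¬ gives 1 − 0.6 = 0.4
(~Q | P) = max(0.4, 0.7) = 0.7
(~Q -> (~Q | P)): min(1, 1 − 0.4 + 0.7) = 1
((Q -> P) | (~Q -> (~Q | P))) = max(1, 1) = 1
~((Q -> P) | (~Q -> (~Q | P))): Łukasiewicz ¬ gives 1 − 1 = 0
(~((Q -> P) | (~Q -> (~Q | P))) -> P): min(1, 1 − 0 + 0.7) = 1
((~((Q -> P) | (~Q -> (~Q | P))) -> P) -> Q): min(1, 1 − 1 + 0.6) = 0.6
~((~((Q -> P) | (~Q -> (~Q | P))) -> P) -> Q): Łukasiewicz ¬ gives 1 − 0.6 = 0.4
(((Q | ~Q) | Q) -> ~((~((Q -> P) | (~Q -> (~Q | P))) -> P) -> Q)): min(1, 1 − 0.6 + 0.4) = 0.8

0.80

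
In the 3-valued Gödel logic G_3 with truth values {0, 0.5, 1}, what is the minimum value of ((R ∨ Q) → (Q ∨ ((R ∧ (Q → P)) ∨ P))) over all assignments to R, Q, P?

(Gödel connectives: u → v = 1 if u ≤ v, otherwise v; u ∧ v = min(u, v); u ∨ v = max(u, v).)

The minimum is attained at R = 1, Q = 0.5, P = 0:
  (R ∨ Q) = max(1, 0.5) = 1
  (Q → P): 0.5 > 0, so result = 0
  (R ∧ (Q → P)) = min(1, 0) = 0
  ((R ∧ (Q → P)) ∨ P) = max(0, 0) = 0
  (Q ∨ ((R ∧ (Q → P)) ∨ P)) = max(0.5, 0) = 0.5
  ((R ∨ Q) → (Q ∨ ((R ∧ (Q → P)) ∨ P))): 1 > 0.5, so result = 0.5
Checking all 27 assignments confirms none give a value below 0.50.

0.50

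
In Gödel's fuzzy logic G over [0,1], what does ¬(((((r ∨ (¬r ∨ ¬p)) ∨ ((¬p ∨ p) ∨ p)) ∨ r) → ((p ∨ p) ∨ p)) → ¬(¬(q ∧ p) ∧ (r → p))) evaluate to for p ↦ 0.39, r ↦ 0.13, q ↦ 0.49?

¬r: Gödel ¬ of 0.13 = 0 (operand ≠ 0)
¬p: Gödel ¬ of 0.39 = 0 (operand ≠ 0)
(¬r ∨ ¬p) = max(0, 0) = 0
(r ∨ (¬r ∨ ¬p)) = max(0.13, 0) = 0.13
¬p: Gödel ¬ of 0.39 = 0 (operand ≠ 0)
(¬p ∨ p) = max(0, 0.39) = 0.39
((¬p ∨ p) ∨ p) = max(0.39, 0.39) = 0.39
((r ∨ (¬r ∨ ¬p)) ∨ ((¬p ∨ p) ∨ p)) = max(0.13, 0.39) = 0.39
(((r ∨ (¬r ∨ ¬p)) ∨ ((¬p ∨ p) ∨ p)) ∨ r) = max(0.39, 0.13) = 0.39
(p ∨ p) = max(0.39, 0.39) = 0.39
((p ∨ p) ∨ p) = max(0.39, 0.39) = 0.39
((((r ∨ (¬r ∨ ¬p)) ∨ ((¬p ∨ p) ∨ p)) ∨ r) → ((p ∨ p) ∨ p)): 0.39 ≤ 0.39, so result = 1
(q ∧ p) = min(0.49, 0.39) = 0.39
¬(q ∧ p): Gödel ¬ of 0.39 = 0 (operand ≠ 0)
(r → p): 0.13 ≤ 0.39, so result = 1
(¬(q ∧ p) ∧ (r → p)) = min(0, 1) = 0
¬(¬(q ∧ p) ∧ (r → p)): Gödel ¬ of 0 = 1 (operand is 0)
(((((r ∨ (¬r ∨ ¬p)) ∨ ((¬p ∨ p) ∨ p)) ∨ r) → ((p ∨ p) ∨ p)) → ¬(¬(q ∧ p) ∧ (r → p))): 1 ≤ 1, so result = 1
¬(((((r ∨ (¬r ∨ ¬p)) ∨ ((¬p ∨ p) ∨ p)) ∨ r) → ((p ∨ p) ∨ p)) → ¬(¬(q ∧ p) ∧ (r → p))): Gödel ¬ of 1 = 0 (operand ≠ 0)

0.00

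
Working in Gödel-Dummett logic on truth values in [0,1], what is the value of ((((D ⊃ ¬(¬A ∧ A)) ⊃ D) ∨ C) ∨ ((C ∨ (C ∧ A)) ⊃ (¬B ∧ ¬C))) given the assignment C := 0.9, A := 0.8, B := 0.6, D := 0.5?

¬A: Gödel ¬ of 0.8 = 0 (operand ≠ 0)
(¬A ∧ A) = min(0, 0.8) = 0
¬(¬A ∧ A): Gödel ¬ of 0 = 1 (operand is 0)
(D ⊃ ¬(¬A ∧ A)): 0.5 ≤ 1, so result = 1
((D ⊃ ¬(¬A ∧ A)) ⊃ D): 1 > 0.5, so result = 0.5
(((D ⊃ ¬(¬A ∧ A)) ⊃ D) ∨ C) = max(0.5, 0.9) = 0.9
(C ∧ A) = min(0.9, 0.8) = 0.8
(C ∨ (C ∧ A)) = max(0.9, 0.8) = 0.9
¬B: Gödel ¬ of 0.6 = 0 (operand ≠ 0)
¬C: Gödel ¬ of 0.9 = 0 (operand ≠ 0)
(¬B ∧ ¬C) = min(0, 0) = 0
((C ∨ (C ∧ A)) ⊃ (¬B ∧ ¬C)): 0.9 > 0, so result = 0
((((D ⊃ ¬(¬A ∧ A)) ⊃ D) ∨ C) ∨ ((C ∨ (C ∧ A)) ⊃ (¬B ∧ ¬C))) = max(0.9, 0) = 0.9

0.90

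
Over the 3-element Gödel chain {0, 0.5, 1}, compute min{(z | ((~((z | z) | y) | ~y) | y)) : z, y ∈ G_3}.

0.50

The minimum is attained at z = 0, y = 0.5:
  (z | z) = max(0, 0) = 0
  ((z | z) | y) = max(0, 0.5) = 0.5
  ~((z | z) | y): Gödel ¬ of 0.5 = 0 (operand ≠ 0)
  ~y: Gödel ¬ of 0.5 = 0 (operand ≠ 0)
  (~((z | z) | y) | ~y) = max(0, 0) = 0
  ((~((z | z) | y) | ~y) | y) = max(0, 0.5) = 0.5
  (z | ((~((z | z) | y) | ~y) | y)) = max(0, 0.5) = 0.5
Checking all 9 assignments confirms none give a value below 0.50.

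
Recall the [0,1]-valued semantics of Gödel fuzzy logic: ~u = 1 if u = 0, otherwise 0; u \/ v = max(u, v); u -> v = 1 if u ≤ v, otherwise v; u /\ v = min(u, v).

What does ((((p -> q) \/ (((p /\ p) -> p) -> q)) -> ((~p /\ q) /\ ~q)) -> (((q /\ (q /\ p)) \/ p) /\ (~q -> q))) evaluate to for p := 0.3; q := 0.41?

1.00

(p -> q): 0.3 ≤ 0.41, so result = 1
(p /\ p) = min(0.3, 0.3) = 0.3
((p /\ p) -> p): 0.3 ≤ 0.3, so result = 1
(((p /\ p) -> p) -> q): 1 > 0.41, so result = 0.41
((p -> q) \/ (((p /\ p) -> p) -> q)) = max(1, 0.41) = 1
~p: Gödel ¬ of 0.3 = 0 (operand ≠ 0)
(~p /\ q) = min(0, 0.41) = 0
~q: Gödel ¬ of 0.41 = 0 (operand ≠ 0)
((~p /\ q) /\ ~q) = min(0, 0) = 0
(((p -> q) \/ (((p /\ p) -> p) -> q)) -> ((~p /\ q) /\ ~q)): 1 > 0, so result = 0
(q /\ p) = min(0.41, 0.3) = 0.3
(q /\ (q /\ p)) = min(0.41, 0.3) = 0.3
((q /\ (q /\ p)) \/ p) = max(0.3, 0.3) = 0.3
~q: Gödel ¬ of 0.41 = 0 (operand ≠ 0)
(~q -> q): 0 ≤ 0.41, so result = 1
(((q /\ (q /\ p)) \/ p) /\ (~q -> q)) = min(0.3, 1) = 0.3
((((p -> q) \/ (((p /\ p) -> p) -> q)) -> ((~p /\ q) /\ ~q)) -> (((q /\ (q /\ p)) \/ p) /\ (~q -> q))): 0 ≤ 0.3, so result = 1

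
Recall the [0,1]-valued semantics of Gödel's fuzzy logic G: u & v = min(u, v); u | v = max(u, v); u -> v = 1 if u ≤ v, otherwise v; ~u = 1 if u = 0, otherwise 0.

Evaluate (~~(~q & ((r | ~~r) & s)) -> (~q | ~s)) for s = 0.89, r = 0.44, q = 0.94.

1.00

~q: Gödel ¬ of 0.94 = 0 (operand ≠ 0)
~r: Gödel ¬ of 0.44 = 0 (operand ≠ 0)
~~r: Gödel ¬ of 0 = 1 (operand is 0)
(r | ~~r) = max(0.44, 1) = 1
((r | ~~r) & s) = min(1, 0.89) = 0.89
(~q & ((r | ~~r) & s)) = min(0, 0.89) = 0
~(~q & ((r | ~~r) & s)): Gödel ¬ of 0 = 1 (operand is 0)
~~(~q & ((r | ~~r) & s)): Gödel ¬ of 1 = 0 (operand ≠ 0)
~q: Gödel ¬ of 0.94 = 0 (operand ≠ 0)
~s: Gödel ¬ of 0.89 = 0 (operand ≠ 0)
(~q | ~s) = max(0, 0) = 0
(~~(~q & ((r | ~~r) & s)) -> (~q | ~s)): 0 ≤ 0, so result = 1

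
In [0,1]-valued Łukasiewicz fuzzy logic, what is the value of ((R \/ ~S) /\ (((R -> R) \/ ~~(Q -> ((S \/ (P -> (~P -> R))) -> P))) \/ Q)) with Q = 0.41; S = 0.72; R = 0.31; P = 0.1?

~S: Łukasiewicz ¬ gives 1 − 0.72 = 0.28
(R \/ ~S) = max(0.31, 0.28) = 0.31
(R -> R): min(1, 1 − 0.31 + 0.31) = 1
~P: Łukasiewicz ¬ gives 1 − 0.1 = 0.9
(~P -> R): min(1, 1 − 0.9 + 0.31) = 0.41
(P -> (~P -> R)): min(1, 1 − 0.1 + 0.41) = 1
(S \/ (P -> (~P -> R))) = max(0.72, 1) = 1
((S \/ (P -> (~P -> R))) -> P): min(1, 1 − 1 + 0.1) = 0.1
(Q -> ((S \/ (P -> (~P -> R))) -> P)): min(1, 1 − 0.41 + 0.1) = 0.69
~(Q -> ((S \/ (P -> (~P -> R))) -> P)): Łukasiewicz ¬ gives 1 − 0.69 = 0.31
~~(Q -> ((S \/ (P -> (~P -> R))) -> P)): Łukasiewicz ¬ gives 1 − 0.31 = 0.69
((R -> R) \/ ~~(Q -> ((S \/ (P -> (~P -> R))) -> P))) = max(1, 0.69) = 1
(((R -> R) \/ ~~(Q -> ((S \/ (P -> (~P -> R))) -> P))) \/ Q) = max(1, 0.41) = 1
((R \/ ~S) /\ (((R -> R) \/ ~~(Q -> ((S \/ (P -> (~P -> R))) -> P))) \/ Q)) = min(0.31, 1) = 0.31

0.31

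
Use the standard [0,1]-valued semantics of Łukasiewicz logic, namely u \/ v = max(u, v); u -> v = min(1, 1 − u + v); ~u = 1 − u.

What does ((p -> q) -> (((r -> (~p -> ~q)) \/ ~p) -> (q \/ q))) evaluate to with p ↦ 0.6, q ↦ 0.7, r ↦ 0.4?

(p -> q): min(1, 1 − 0.6 + 0.7) = 1
~p: Łukasiewicz ¬ gives 1 − 0.6 = 0.4
~q: Łukasiewicz ¬ gives 1 − 0.7 = 0.3
(~p -> ~q): min(1, 1 − 0.4 + 0.3) = 0.9
(r -> (~p -> ~q)): min(1, 1 − 0.4 + 0.9) = 1
~p: Łukasiewicz ¬ gives 1 − 0.6 = 0.4
((r -> (~p -> ~q)) \/ ~p) = max(1, 0.4) = 1
(q \/ q) = max(0.7, 0.7) = 0.7
(((r -> (~p -> ~q)) \/ ~p) -> (q \/ q)): min(1, 1 − 1 + 0.7) = 0.7
((p -> q) -> (((r -> (~p -> ~q)) \/ ~p) -> (q \/ q))): min(1, 1 − 1 + 0.7) = 0.7

0.70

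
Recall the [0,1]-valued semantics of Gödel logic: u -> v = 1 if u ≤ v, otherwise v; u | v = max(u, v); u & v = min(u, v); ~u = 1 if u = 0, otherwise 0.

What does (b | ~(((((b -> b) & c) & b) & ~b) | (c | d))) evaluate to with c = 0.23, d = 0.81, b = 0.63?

(b -> b): 0.63 ≤ 0.63, so result = 1
((b -> b) & c) = min(1, 0.23) = 0.23
(((b -> b) & c) & b) = min(0.23, 0.63) = 0.23
~b: Gödel ¬ of 0.63 = 0 (operand ≠ 0)
((((b -> b) & c) & b) & ~b) = min(0.23, 0) = 0
(c | d) = max(0.23, 0.81) = 0.81
(((((b -> b) & c) & b) & ~b) | (c | d)) = max(0, 0.81) = 0.81
~(((((b -> b) & c) & b) & ~b) | (c | d)): Gödel ¬ of 0.81 = 0 (operand ≠ 0)
(b | ~(((((b -> b) & c) & b) & ~b) | (c | d))) = max(0.63, 0) = 0.63

0.63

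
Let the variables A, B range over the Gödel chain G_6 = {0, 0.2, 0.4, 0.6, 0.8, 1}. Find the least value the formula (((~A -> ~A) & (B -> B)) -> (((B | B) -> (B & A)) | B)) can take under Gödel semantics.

The minimum is attained at A = 0, B = 0.2:
  ~A: Gödel ¬ of 0 = 1 (operand is 0)
  ~A: Gödel ¬ of 0 = 1 (operand is 0)
  (~A -> ~A): 1 ≤ 1, so result = 1
  (B -> B): 0.2 ≤ 0.2, so result = 1
  ((~A -> ~A) & (B -> B)) = min(1, 1) = 1
  (B | B) = max(0.2, 0.2) = 0.2
  (B & A) = min(0.2, 0) = 0
  ((B | B) -> (B & A)): 0.2 > 0, so result = 0
  (((B | B) -> (B & A)) | B) = max(0, 0.2) = 0.2
  (((~A -> ~A) & (B -> B)) -> (((B | B) -> (B & A)) | B)): 1 > 0.2, so result = 0.2
Checking all 36 assignments confirms none give a value below 0.20.

0.20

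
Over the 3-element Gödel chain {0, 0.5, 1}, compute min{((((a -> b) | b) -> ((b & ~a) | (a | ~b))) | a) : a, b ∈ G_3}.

The minimum is attained at a = 0, b = 0.5:
  (a -> b): 0 ≤ 0.5, so result = 1
  ((a -> b) | b) = max(1, 0.5) = 1
  ~a: Gödel ¬ of 0 = 1 (operand is 0)
  (b & ~a) = min(0.5, 1) = 0.5
  ~b: Gödel ¬ of 0.5 = 0 (operand ≠ 0)
  (a | ~b) = max(0, 0) = 0
  ((b & ~a) | (a | ~b)) = max(0.5, 0) = 0.5
  (((a -> b) | b) -> ((b & ~a) | (a | ~b))): 1 > 0.5, so result = 0.5
  ((((a -> b) | b) -> ((b & ~a) | (a | ~b))) | a) = max(0.5, 0) = 0.5
Checking all 9 assignments confirms none give a value below 0.50.

0.50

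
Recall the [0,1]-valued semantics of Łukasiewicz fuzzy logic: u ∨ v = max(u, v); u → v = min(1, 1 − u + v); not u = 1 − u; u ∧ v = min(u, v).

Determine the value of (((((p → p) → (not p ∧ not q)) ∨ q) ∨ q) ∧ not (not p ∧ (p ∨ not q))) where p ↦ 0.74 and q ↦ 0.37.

0.37

(p → p): min(1, 1 − 0.74 + 0.74) = 1
not p: Łukasiewicz ¬ gives 1 − 0.74 = 0.26
not q: Łukasiewicz ¬ gives 1 − 0.37 = 0.63
(not p ∧ not q) = min(0.26, 0.63) = 0.26
((p → p) → (not p ∧ not q)): min(1, 1 − 1 + 0.26) = 0.26
(((p → p) → (not p ∧ not q)) ∨ q) = max(0.26, 0.37) = 0.37
((((p → p) → (not p ∧ not q)) ∨ q) ∨ q) = max(0.37, 0.37) = 0.37
not p: Łukasiewicz ¬ gives 1 − 0.74 = 0.26
not q: Łukasiewicz ¬ gives 1 − 0.37 = 0.63
(p ∨ not q) = max(0.74, 0.63) = 0.74
(not p ∧ (p ∨ not q)) = min(0.26, 0.74) = 0.26
not (not p ∧ (p ∨ not q)): Łukasiewicz ¬ gives 1 − 0.26 = 0.74
(((((p → p) → (not p ∧ not q)) ∨ q) ∨ q) ∧ not (not p ∧ (p ∨ not q))) = min(0.37, 0.74) = 0.37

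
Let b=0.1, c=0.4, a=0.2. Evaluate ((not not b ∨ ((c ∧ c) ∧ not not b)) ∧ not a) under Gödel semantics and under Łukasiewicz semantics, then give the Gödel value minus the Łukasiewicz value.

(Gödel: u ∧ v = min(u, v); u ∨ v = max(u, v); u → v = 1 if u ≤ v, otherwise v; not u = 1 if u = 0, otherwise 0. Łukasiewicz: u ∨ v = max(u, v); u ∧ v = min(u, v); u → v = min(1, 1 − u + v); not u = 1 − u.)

Gödel evaluation:
  not b: Gödel ¬ of 0.1 = 0 (operand ≠ 0)
  not not b: Gödel ¬ of 0 = 1 (operand is 0)
  (c ∧ c) = min(0.4, 0.4) = 0.4
  not b: Gödel ¬ of 0.1 = 0 (operand ≠ 0)
  not not b: Gödel ¬ of 0 = 1 (operand is 0)
  ((c ∧ c) ∧ not not b) = min(0.4, 1) = 0.4
  (not not b ∨ ((c ∧ c) ∧ not not b)) = max(1, 0.4) = 1
  not a: Gödel ¬ of 0.2 = 0 (operand ≠ 0)
  ((not not b ∨ ((c ∧ c) ∧ not not b)) ∧ not a) = min(1, 0) = 0
  Gödel value = 0
Łukasiewicz evaluation:
  not b: Łukasiewicz ¬ gives 1 − 0.1 = 0.9
  not not b: Łukasiewicz ¬ gives 1 − 0.9 = 0.1
  (c ∧ c) = min(0.4, 0.4) = 0.4
  not b: Łukasiewicz ¬ gives 1 − 0.1 = 0.9
  not not b: Łukasiewicz ¬ gives 1 − 0.9 = 0.1
  ((c ∧ c) ∧ not not b) = min(0.4, 0.1) = 0.1
  (not not b ∨ ((c ∧ c) ∧ not not b)) = max(0.1, 0.1) = 0.1
  not a: Łukasiewicz ¬ gives 1 − 0.2 = 0.8
  ((not not b ∨ ((c ∧ c) ∧ not not b)) ∧ not a) = min(0.1, 0.8) = 0.1
  Łukasiewicz value = 0.1
Difference: 0 − 0.1 = -0.10

-0.10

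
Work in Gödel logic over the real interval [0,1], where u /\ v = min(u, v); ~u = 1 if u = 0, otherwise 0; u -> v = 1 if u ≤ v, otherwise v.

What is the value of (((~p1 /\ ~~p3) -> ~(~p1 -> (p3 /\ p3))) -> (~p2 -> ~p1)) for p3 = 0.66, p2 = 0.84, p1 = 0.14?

~p1: Gödel ¬ of 0.14 = 0 (operand ≠ 0)
~p3: Gödel ¬ of 0.66 = 0 (operand ≠ 0)
~~p3: Gödel ¬ of 0 = 1 (operand is 0)
(~p1 /\ ~~p3) = min(0, 1) = 0
~p1: Gödel ¬ of 0.14 = 0 (operand ≠ 0)
(p3 /\ p3) = min(0.66, 0.66) = 0.66
(~p1 -> (p3 /\ p3)): 0 ≤ 0.66, so result = 1
~(~p1 -> (p3 /\ p3)): Gödel ¬ of 1 = 0 (operand ≠ 0)
((~p1 /\ ~~p3) -> ~(~p1 -> (p3 /\ p3))): 0 ≤ 0, so result = 1
~p2: Gödel ¬ of 0.84 = 0 (operand ≠ 0)
~p1: Gödel ¬ of 0.14 = 0 (operand ≠ 0)
(~p2 -> ~p1): 0 ≤ 0, so result = 1
(((~p1 /\ ~~p3) -> ~(~p1 -> (p3 /\ p3))) -> (~p2 -> ~p1)): 1 ≤ 1, so result = 1

1.00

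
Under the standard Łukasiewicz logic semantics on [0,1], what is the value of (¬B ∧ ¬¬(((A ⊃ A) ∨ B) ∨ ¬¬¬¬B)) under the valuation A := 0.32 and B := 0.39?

¬B: Łukasiewicz ¬ gives 1 − 0.39 = 0.61
(A ⊃ A): min(1, 1 − 0.32 + 0.32) = 1
((A ⊃ A) ∨ B) = max(1, 0.39) = 1
¬B: Łukasiewicz ¬ gives 1 − 0.39 = 0.61
¬¬B: Łukasiewicz ¬ gives 1 − 0.61 = 0.39
¬¬¬B: Łukasiewicz ¬ gives 1 − 0.39 = 0.61
¬¬¬¬B: Łukasiewicz ¬ gives 1 − 0.61 = 0.39
(((A ⊃ A) ∨ B) ∨ ¬¬¬¬B) = max(1, 0.39) = 1
¬(((A ⊃ A) ∨ B) ∨ ¬¬¬¬B): Łukasiewicz ¬ gives 1 − 1 = 0
¬¬(((A ⊃ A) ∨ B) ∨ ¬¬¬¬B): Łukasiewicz ¬ gives 1 − 0 = 1
(¬B ∧ ¬¬(((A ⊃ A) ∨ B) ∨ ¬¬¬¬B)) = min(0.61, 1) = 0.61

0.61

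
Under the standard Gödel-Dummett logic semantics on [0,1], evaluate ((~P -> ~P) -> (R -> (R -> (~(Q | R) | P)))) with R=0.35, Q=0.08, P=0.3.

~P: Gödel ¬ of 0.3 = 0 (operand ≠ 0)
~P: Gödel ¬ of 0.3 = 0 (operand ≠ 0)
(~P -> ~P): 0 ≤ 0, so result = 1
(Q | R) = max(0.08, 0.35) = 0.35
~(Q | R): Gödel ¬ of 0.35 = 0 (operand ≠ 0)
(~(Q | R) | P) = max(0, 0.3) = 0.3
(R -> (~(Q | R) | P)): 0.35 > 0.3, so result = 0.3
(R -> (R -> (~(Q | R) | P))): 0.35 > 0.3, so result = 0.3
((~P -> ~P) -> (R -> (R -> (~(Q | R) | P)))): 1 > 0.3, so result = 0.3

0.30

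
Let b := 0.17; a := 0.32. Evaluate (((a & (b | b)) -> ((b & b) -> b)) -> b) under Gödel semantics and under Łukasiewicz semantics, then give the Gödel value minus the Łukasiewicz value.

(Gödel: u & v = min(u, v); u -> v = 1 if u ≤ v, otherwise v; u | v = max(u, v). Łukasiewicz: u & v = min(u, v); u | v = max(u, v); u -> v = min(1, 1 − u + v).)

0.00

Gödel evaluation:
  (b | b) = max(0.17, 0.17) = 0.17
  (a & (b | b)) = min(0.32, 0.17) = 0.17
  (b & b) = min(0.17, 0.17) = 0.17
  ((b & b) -> b): 0.17 ≤ 0.17, so result = 1
  ((a & (b | b)) -> ((b & b) -> b)): 0.17 ≤ 1, so result = 1
  (((a & (b | b)) -> ((b & b) -> b)) -> b): 1 > 0.17, so result = 0.17
  Gödel value = 0.17
Łukasiewicz evaluation:
  (b | b) = max(0.17, 0.17) = 0.17
  (a & (b | b)) = min(0.32, 0.17) = 0.17
  (b & b) = min(0.17, 0.17) = 0.17
  ((b & b) -> b): min(1, 1 − 0.17 + 0.17) = 1
  ((a & (b | b)) -> ((b & b) -> b)): min(1, 1 − 0.17 + 1) = 1
  (((a & (b | b)) -> ((b & b) -> b)) -> b): min(1, 1 − 1 + 0.17) = 0.17
  Łukasiewicz value = 0.17
Difference: 0.17 − 0.17 = 0.00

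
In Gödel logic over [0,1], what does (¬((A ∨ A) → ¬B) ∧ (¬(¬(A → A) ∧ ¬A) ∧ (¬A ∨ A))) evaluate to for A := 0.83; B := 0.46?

(A ∨ A) = max(0.83, 0.83) = 0.83
¬B: Gödel ¬ of 0.46 = 0 (operand ≠ 0)
((A ∨ A) → ¬B): 0.83 > 0, so result = 0
¬((A ∨ A) → ¬B): Gödel ¬ of 0 = 1 (operand is 0)
(A → A): 0.83 ≤ 0.83, so result = 1
¬(A → A): Gödel ¬ of 1 = 0 (operand ≠ 0)
¬A: Gödel ¬ of 0.83 = 0 (operand ≠ 0)
(¬(A → A) ∧ ¬A) = min(0, 0) = 0
¬(¬(A → A) ∧ ¬A): Gödel ¬ of 0 = 1 (operand is 0)
¬A: Gödel ¬ of 0.83 = 0 (operand ≠ 0)
(¬A ∨ A) = max(0, 0.83) = 0.83
(¬(¬(A → A) ∧ ¬A) ∧ (¬A ∨ A)) = min(1, 0.83) = 0.83
(¬((A ∨ A) → ¬B) ∧ (¬(¬(A → A) ∧ ¬A) ∧ (¬A ∨ A))) = min(1, 0.83) = 0.83

0.83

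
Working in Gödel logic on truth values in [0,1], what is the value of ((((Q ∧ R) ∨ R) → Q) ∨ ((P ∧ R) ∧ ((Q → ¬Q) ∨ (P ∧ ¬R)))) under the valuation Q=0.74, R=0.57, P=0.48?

(Q ∧ R) = min(0.74, 0.57) = 0.57
((Q ∧ R) ∨ R) = max(0.57, 0.57) = 0.57
(((Q ∧ R) ∨ R) → Q): 0.57 ≤ 0.74, so result = 1
(P ∧ R) = min(0.48, 0.57) = 0.48
¬Q: Gödel ¬ of 0.74 = 0 (operand ≠ 0)
(Q → ¬Q): 0.74 > 0, so result = 0
¬R: Gödel ¬ of 0.57 = 0 (operand ≠ 0)
(P ∧ ¬R) = min(0.48, 0) = 0
((Q → ¬Q) ∨ (P ∧ ¬R)) = max(0, 0) = 0
((P ∧ R) ∧ ((Q → ¬Q) ∨ (P ∧ ¬R))) = min(0.48, 0) = 0
((((Q ∧ R) ∨ R) → Q) ∨ ((P ∧ R) ∧ ((Q → ¬Q) ∨ (P ∧ ¬R)))) = max(1, 0) = 1

1.00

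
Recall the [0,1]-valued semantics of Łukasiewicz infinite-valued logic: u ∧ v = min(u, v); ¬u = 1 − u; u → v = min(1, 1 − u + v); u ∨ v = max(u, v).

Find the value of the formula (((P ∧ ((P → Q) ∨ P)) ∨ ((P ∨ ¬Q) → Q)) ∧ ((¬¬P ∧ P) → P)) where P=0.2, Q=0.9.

(P → Q): min(1, 1 − 0.2 + 0.9) = 1
((P → Q) ∨ P) = max(1, 0.2) = 1
(P ∧ ((P → Q) ∨ P)) = min(0.2, 1) = 0.2
¬Q: Łukasiewicz ¬ gives 1 − 0.9 = 0.1
(P ∨ ¬Q) = max(0.2, 0.1) = 0.2
((P ∨ ¬Q) → Q): min(1, 1 − 0.2 + 0.9) = 1
((P ∧ ((P → Q) ∨ P)) ∨ ((P ∨ ¬Q) → Q)) = max(0.2, 1) = 1
¬P: Łukasiewicz ¬ gives 1 − 0.2 = 0.8
¬¬P: Łukasiewicz ¬ gives 1 − 0.8 = 0.2
(¬¬P ∧ P) = min(0.2, 0.2) = 0.2
((¬¬P ∧ P) → P): min(1, 1 − 0.2 + 0.2) = 1
(((P ∧ ((P → Q) ∨ P)) ∨ ((P ∨ ¬Q) → Q)) ∧ ((¬¬P ∧ P) → P)) = min(1, 1) = 1

1.00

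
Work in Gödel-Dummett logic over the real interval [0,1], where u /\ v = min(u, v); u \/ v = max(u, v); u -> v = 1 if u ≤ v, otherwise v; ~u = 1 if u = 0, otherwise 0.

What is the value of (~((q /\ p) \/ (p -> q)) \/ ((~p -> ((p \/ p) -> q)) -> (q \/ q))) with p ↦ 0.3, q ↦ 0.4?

0.40

(q /\ p) = min(0.4, 0.3) = 0.3
(p -> q): 0.3 ≤ 0.4, so result = 1
((q /\ p) \/ (p -> q)) = max(0.3, 1) = 1
~((q /\ p) \/ (p -> q)): Gödel ¬ of 1 = 0 (operand ≠ 0)
~p: Gödel ¬ of 0.3 = 0 (operand ≠ 0)
(p \/ p) = max(0.3, 0.3) = 0.3
((p \/ p) -> q): 0.3 ≤ 0.4, so result = 1
(~p -> ((p \/ p) -> q)): 0 ≤ 1, so result = 1
(q \/ q) = max(0.4, 0.4) = 0.4
((~p -> ((p \/ p) -> q)) -> (q \/ q)): 1 > 0.4, so result = 0.4
(~((q /\ p) \/ (p -> q)) \/ ((~p -> ((p \/ p) -> q)) -> (q \/ q))) = max(0, 0.4) = 0.4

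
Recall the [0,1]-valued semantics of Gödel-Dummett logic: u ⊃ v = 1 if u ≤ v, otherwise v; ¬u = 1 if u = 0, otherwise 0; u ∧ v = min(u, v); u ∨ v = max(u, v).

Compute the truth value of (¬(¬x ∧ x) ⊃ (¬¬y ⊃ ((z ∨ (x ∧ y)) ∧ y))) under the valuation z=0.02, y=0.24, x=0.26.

0.24

¬x: Gödel ¬ of 0.26 = 0 (operand ≠ 0)
(¬x ∧ x) = min(0, 0.26) = 0
¬(¬x ∧ x): Gödel ¬ of 0 = 1 (operand is 0)
¬y: Gödel ¬ of 0.24 = 0 (operand ≠ 0)
¬¬y: Gödel ¬ of 0 = 1 (operand is 0)
(x ∧ y) = min(0.26, 0.24) = 0.24
(z ∨ (x ∧ y)) = max(0.02, 0.24) = 0.24
((z ∨ (x ∧ y)) ∧ y) = min(0.24, 0.24) = 0.24
(¬¬y ⊃ ((z ∨ (x ∧ y)) ∧ y)): 1 > 0.24, so result = 0.24
(¬(¬x ∧ x) ⊃ (¬¬y ⊃ ((z ∨ (x ∧ y)) ∧ y))): 1 > 0.24, so result = 0.24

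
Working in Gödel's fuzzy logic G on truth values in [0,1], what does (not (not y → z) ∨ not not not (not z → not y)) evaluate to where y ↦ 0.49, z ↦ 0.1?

0.00

not y: Gödel ¬ of 0.49 = 0 (operand ≠ 0)
(not y → z): 0 ≤ 0.1, so result = 1
not (not y → z): Gödel ¬ of 1 = 0 (operand ≠ 0)
not z: Gödel ¬ of 0.1 = 0 (operand ≠ 0)
not y: Gödel ¬ of 0.49 = 0 (operand ≠ 0)
(not z → not y): 0 ≤ 0, so result = 1
not (not z → not y): Gödel ¬ of 1 = 0 (operand ≠ 0)
not not (not z → not y): Gödel ¬ of 0 = 1 (operand is 0)
not not not (not z → not y): Gödel ¬ of 1 = 0 (operand ≠ 0)
(not (not y → z) ∨ not not not (not z → not y)) = max(0, 0) = 0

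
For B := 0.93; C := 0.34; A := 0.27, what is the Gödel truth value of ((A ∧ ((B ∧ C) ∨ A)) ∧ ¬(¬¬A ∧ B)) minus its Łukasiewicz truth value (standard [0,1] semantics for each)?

-0.27

Gödel evaluation:
  (B ∧ C) = min(0.93, 0.34) = 0.34
  ((B ∧ C) ∨ A) = max(0.34, 0.27) = 0.34
  (A ∧ ((B ∧ C) ∨ A)) = min(0.27, 0.34) = 0.27
  ¬A: Gödel ¬ of 0.27 = 0 (operand ≠ 0)
  ¬¬A: Gödel ¬ of 0 = 1 (operand is 0)
  (¬¬A ∧ B) = min(1, 0.93) = 0.93
  ¬(¬¬A ∧ B): Gödel ¬ of 0.93 = 0 (operand ≠ 0)
  ((A ∧ ((B ∧ C) ∨ A)) ∧ ¬(¬¬A ∧ B)) = min(0.27, 0) = 0
  Gödel value = 0
Łukasiewicz evaluation:
  (B ∧ C) = min(0.93, 0.34) = 0.34
  ((B ∧ C) ∨ A) = max(0.34, 0.27) = 0.34
  (A ∧ ((B ∧ C) ∨ A)) = min(0.27, 0.34) = 0.27
  ¬A: Łukasiewicz ¬ gives 1 − 0.27 = 0.73
  ¬¬A: Łukasiewicz ¬ gives 1 − 0.73 = 0.27
  (¬¬A ∧ B) = min(0.27, 0.93) = 0.27
  ¬(¬¬A ∧ B): Łukasiewicz ¬ gives 1 − 0.27 = 0.73
  ((A ∧ ((B ∧ C) ∨ A)) ∧ ¬(¬¬A ∧ B)) = min(0.27, 0.73) = 0.27
  Łukasiewicz value = 0.27
Difference: 0 − 0.27 = -0.27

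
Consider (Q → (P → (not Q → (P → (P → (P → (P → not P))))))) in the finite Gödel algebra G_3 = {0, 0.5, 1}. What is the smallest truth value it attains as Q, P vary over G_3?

1.00

Every assignment gives 1. For instance at Q = 0, P = 0:
  not Q: Gödel ¬ of 0 = 1 (operand is 0)
  not P: Gödel ¬ of 0 = 1 (operand is 0)
  (P → not P): 0 ≤ 1, so result = 1
  (P → (P → not P)): 0 ≤ 1, so result = 1
  (P → (P → (P → not P))): 0 ≤ 1, so result = 1
  (P → (P → (P → (P → not P)))): 0 ≤ 1, so result = 1
  (not Q → (P → (P → (P → (P → not P))))): 1 ≤ 1, so result = 1
  (P → (not Q → (P → (P → (P → (P → not P)))))): 0 ≤ 1, so result = 1
  (Q → (P → (not Q → (P → (P → (P → (P → not P))))))): 0 ≤ 1, so result = 1
All 9 assignments give value 1 — the formula is a G_3-tautology.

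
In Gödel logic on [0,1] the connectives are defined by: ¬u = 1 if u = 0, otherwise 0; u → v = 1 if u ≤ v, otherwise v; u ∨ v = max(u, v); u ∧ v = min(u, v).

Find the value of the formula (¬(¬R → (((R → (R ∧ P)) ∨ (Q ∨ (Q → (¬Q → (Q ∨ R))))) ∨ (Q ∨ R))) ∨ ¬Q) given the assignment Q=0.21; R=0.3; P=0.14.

0.00

¬R: Gödel ¬ of 0.3 = 0 (operand ≠ 0)
(R ∧ P) = min(0.3, 0.14) = 0.14
(R → (R ∧ P)): 0.3 > 0.14, so result = 0.14
¬Q: Gödel ¬ of 0.21 = 0 (operand ≠ 0)
(Q ∨ R) = max(0.21, 0.3) = 0.3
(¬Q → (Q ∨ R)): 0 ≤ 0.3, so result = 1
(Q → (¬Q → (Q ∨ R))): 0.21 ≤ 1, so result = 1
(Q ∨ (Q → (¬Q → (Q ∨ R)))) = max(0.21, 1) = 1
((R → (R ∧ P)) ∨ (Q ∨ (Q → (¬Q → (Q ∨ R))))) = max(0.14, 1) = 1
(Q ∨ R) = max(0.21, 0.3) = 0.3
(((R → (R ∧ P)) ∨ (Q ∨ (Q → (¬Q → (Q ∨ R))))) ∨ (Q ∨ R)) = max(1, 0.3) = 1
(¬R → (((R → (R ∧ P)) ∨ (Q ∨ (Q → (¬Q → (Q ∨ R))))) ∨ (Q ∨ R))): 0 ≤ 1, so result = 1
¬(¬R → (((R → (R ∧ P)) ∨ (Q ∨ (Q → (¬Q → (Q ∨ R))))) ∨ (Q ∨ R))): Gödel ¬ of 1 = 0 (operand ≠ 0)
¬Q: Gödel ¬ of 0.21 = 0 (operand ≠ 0)
(¬(¬R → (((R → (R ∧ P)) ∨ (Q ∨ (Q → (¬Q → (Q ∨ R))))) ∨ (Q ∨ R))) ∨ ¬Q) = max(0, 0) = 0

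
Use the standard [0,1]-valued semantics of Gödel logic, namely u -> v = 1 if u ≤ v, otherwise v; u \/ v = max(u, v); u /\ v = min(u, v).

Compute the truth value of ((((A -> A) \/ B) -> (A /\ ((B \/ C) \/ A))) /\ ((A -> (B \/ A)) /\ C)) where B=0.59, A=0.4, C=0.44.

(A -> A): 0.4 ≤ 0.4, so result = 1
((A -> A) \/ B) = max(1, 0.59) = 1
(B \/ C) = max(0.59, 0.44) = 0.59
((B \/ C) \/ A) = max(0.59, 0.4) = 0.59
(A /\ ((B \/ C) \/ A)) = min(0.4, 0.59) = 0.4
(((A -> A) \/ B) -> (A /\ ((B \/ C) \/ A))): 1 > 0.4, so result = 0.4
(B \/ A) = max(0.59, 0.4) = 0.59
(A -> (B \/ A)): 0.4 ≤ 0.59, so result = 1
((A -> (B \/ A)) /\ C) = min(1, 0.44) = 0.44
((((A -> A) \/ B) -> (A /\ ((B \/ C) \/ A))) /\ ((A -> (B \/ A)) /\ C)) = min(0.4, 0.44) = 0.4

0.40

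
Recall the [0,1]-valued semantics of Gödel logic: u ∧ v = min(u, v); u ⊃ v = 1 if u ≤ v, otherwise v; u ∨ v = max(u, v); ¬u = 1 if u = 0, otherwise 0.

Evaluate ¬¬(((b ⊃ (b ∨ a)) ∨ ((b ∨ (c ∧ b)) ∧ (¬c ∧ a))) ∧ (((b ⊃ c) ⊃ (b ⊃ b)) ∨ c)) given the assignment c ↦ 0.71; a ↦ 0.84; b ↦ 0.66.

1.00

(b ∨ a) = max(0.66, 0.84) = 0.84
(b ⊃ (b ∨ a)): 0.66 ≤ 0.84, so result = 1
(c ∧ b) = min(0.71, 0.66) = 0.66
(b ∨ (c ∧ b)) = max(0.66, 0.66) = 0.66
¬c: Gödel ¬ of 0.71 = 0 (operand ≠ 0)
(¬c ∧ a) = min(0, 0.84) = 0
((b ∨ (c ∧ b)) ∧ (¬c ∧ a)) = min(0.66, 0) = 0
((b ⊃ (b ∨ a)) ∨ ((b ∨ (c ∧ b)) ∧ (¬c ∧ a))) = max(1, 0) = 1
(b ⊃ c): 0.66 ≤ 0.71, so result = 1
(b ⊃ b): 0.66 ≤ 0.66, so result = 1
((b ⊃ c) ⊃ (b ⊃ b)): 1 ≤ 1, so result = 1
(((b ⊃ c) ⊃ (b ⊃ b)) ∨ c) = max(1, 0.71) = 1
(((b ⊃ (b ∨ a)) ∨ ((b ∨ (c ∧ b)) ∧ (¬c ∧ a))) ∧ (((b ⊃ c) ⊃ (b ⊃ b)) ∨ c)) = min(1, 1) = 1
¬(((b ⊃ (b ∨ a)) ∨ ((b ∨ (c ∧ b)) ∧ (¬c ∧ a))) ∧ (((b ⊃ c) ⊃ (b ⊃ b)) ∨ c)): Gödel ¬ of 1 = 0 (operand ≠ 0)
¬¬(((b ⊃ (b ∨ a)) ∨ ((b ∨ (c ∧ b)) ∧ (¬c ∧ a))) ∧ (((b ⊃ c) ⊃ (b ⊃ b)) ∨ c)): Gödel ¬ of 0 = 1 (operand is 0)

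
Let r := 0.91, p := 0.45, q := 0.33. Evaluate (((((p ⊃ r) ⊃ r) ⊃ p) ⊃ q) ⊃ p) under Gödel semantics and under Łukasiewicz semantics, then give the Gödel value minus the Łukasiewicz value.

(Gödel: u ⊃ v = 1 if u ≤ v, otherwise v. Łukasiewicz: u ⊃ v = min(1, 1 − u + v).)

Gödel evaluation:
  (p ⊃ r): 0.45 ≤ 0.91, so result = 1
  ((p ⊃ r) ⊃ r): 1 > 0.91, so result = 0.91
  (((p ⊃ r) ⊃ r) ⊃ p): 0.91 > 0.45, so result = 0.45
  ((((p ⊃ r) ⊃ r) ⊃ p) ⊃ q): 0.45 > 0.33, so result = 0.33
  (((((p ⊃ r) ⊃ r) ⊃ p) ⊃ q) ⊃ p): 0.33 ≤ 0.45, so result = 1
  Gödel value = 1
Łukasiewicz evaluation:
  (p ⊃ r): min(1, 1 − 0.45 + 0.91) = 1
  ((p ⊃ r) ⊃ r): min(1, 1 − 1 + 0.91) = 0.91
  (((p ⊃ r) ⊃ r) ⊃ p): min(1, 1 − 0.91 + 0.45) = 0.54
  ((((p ⊃ r) ⊃ r) ⊃ p) ⊃ q): min(1, 1 − 0.54 + 0.33) = 0.79
  (((((p ⊃ r) ⊃ r) ⊃ p) ⊃ q) ⊃ p): min(1, 1 − 0.79 + 0.45) = 0.66
  Łukasiewicz value = 0.66
Difference: 1 − 0.66 = 0.34

0.34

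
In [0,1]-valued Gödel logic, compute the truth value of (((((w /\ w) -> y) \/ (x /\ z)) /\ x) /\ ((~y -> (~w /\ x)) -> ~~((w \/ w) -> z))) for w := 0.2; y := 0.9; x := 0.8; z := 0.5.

(w /\ w) = min(0.2, 0.2) = 0.2
((w /\ w) -> y): 0.2 ≤ 0.9, so result = 1
(x /\ z) = min(0.8, 0.5) = 0.5
(((w /\ w) -> y) \/ (x /\ z)) = max(1, 0.5) = 1
((((w /\ w) -> y) \/ (x /\ z)) /\ x) = min(1, 0.8) = 0.8
~y: Gödel ¬ of 0.9 = 0 (operand ≠ 0)
~w: Gödel ¬ of 0.2 = 0 (operand ≠ 0)
(~w /\ x) = min(0, 0.8) = 0
(~y -> (~w /\ x)): 0 ≤ 0, so result = 1
(w \/ w) = max(0.2, 0.2) = 0.2
((w \/ w) -> z): 0.2 ≤ 0.5, so result = 1
~((w \/ w) -> z): Gödel ¬ of 1 = 0 (operand ≠ 0)
~~((w \/ w) -> z): Gödel ¬ of 0 = 1 (operand is 0)
((~y -> (~w /\ x)) -> ~~((w \/ w) -> z)): 1 ≤ 1, so result = 1
(((((w /\ w) -> y) \/ (x /\ z)) /\ x) /\ ((~y -> (~w /\ x)) -> ~~((w \/ w) -> z))) = min(0.8, 1) = 0.8

0.80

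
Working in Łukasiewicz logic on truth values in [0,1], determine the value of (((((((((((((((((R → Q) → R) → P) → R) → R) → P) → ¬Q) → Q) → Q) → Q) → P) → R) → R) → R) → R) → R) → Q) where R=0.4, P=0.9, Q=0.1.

(R → Q): min(1, 1 − 0.4 + 0.1) = 0.7
((R → Q) → R): min(1, 1 − 0.7 + 0.4) = 0.7
(((R → Q) → R) → P): min(1, 1 − 0.7 + 0.9) = 1
((((R → Q) → R) → P) → R): min(1, 1 − 1 + 0.4) = 0.4
(((((R → Q) → R) → P) → R) → R): min(1, 1 − 0.4 + 0.4) = 1
((((((R → Q) → R) → P) → R) → R) → P): min(1, 1 − 1 + 0.9) = 0.9
¬Q: Łukasiewicz ¬ gives 1 − 0.1 = 0.9
(((((((R → Q) → R) → P) → R) → R) → P) → ¬Q): min(1, 1 − 0.9 + 0.9) = 1
((((((((R → Q) → R) → P) → R) → R) → P) → ¬Q) → Q): min(1, 1 − 1 + 0.1) = 0.1
(((((((((R → Q) → R) → P) → R) → R) → P) → ¬Q) → Q) → Q): min(1, 1 − 0.1 + 0.1) = 1
((((((((((R → Q) → R) → P) → R) → R) → P) → ¬Q) → Q) → Q) → Q): min(1, 1 − 1 + 0.1) = 0.1
(((((((((((R → Q) → R) → P) → R) → R) → P) → ¬Q) → Q) → Q) → Q) → P): min(1, 1 − 0.1 + 0.9) = 1
((((((((((((R → Q) → R) → P) → R) → R) → P) → ¬Q) → Q) → Q) → Q) → P) → R): min(1, 1 − 1 + 0.4) = 0.4
(((((((((((((R → Q) → R) → P) → R) → R) → P) → ¬Q) → Q) → Q) → Q) → P) → R) → R): min(1, 1 − 0.4 + 0.4) = 1
((((((((((((((R → Q) → R) → P) → R) → R) → P) → ¬Q) → Q) → Q) → Q) → P) → R) → R) → R): min(1, 1 − 1 + 0.4) = 0.4
(((((((((((((((R → Q) → R) → P) → R) → R) → P) → ¬Q) → Q) → Q) → Q) → P) → R) → R) → R) → R): min(1, 1 − 0.4 + 0.4) = 1
((((((((((((((((R → Q) → R) → P) → R) → R) → P) → ¬Q) → Q) → Q) → Q) → P) → R) → R) → R) → R) → R): min(1, 1 − 1 + 0.4) = 0.4
(((((((((((((((((R → Q) → R) → P) → R) → R) → P) → ¬Q) → Q) → Q) → Q) → P) → R) → R) → R) → R) → R) → Q): min(1, 1 − 0.4 + 0.1) = 0.7

0.70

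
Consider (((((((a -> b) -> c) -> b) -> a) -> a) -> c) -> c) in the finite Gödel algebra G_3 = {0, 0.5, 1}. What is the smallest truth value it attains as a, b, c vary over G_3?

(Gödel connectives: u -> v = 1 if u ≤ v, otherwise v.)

The minimum is attained at a = 0, b = 0, c = 0.5:
  (a -> b): 0 ≤ 0, so result = 1
  ((a -> b) -> c): 1 > 0.5, so result = 0.5
  (((a -> b) -> c) -> b): 0.5 > 0, so result = 0
  ((((a -> b) -> c) -> b) -> a): 0 ≤ 0, so result = 1
  (((((a -> b) -> c) -> b) -> a) -> a): 1 > 0, so result = 0
  ((((((a -> b) -> c) -> b) -> a) -> a) -> c): 0 ≤ 0.5, so result = 1
  (((((((a -> b) -> c) -> b) -> a) -> a) -> c) -> c): 1 > 0.5, so result = 0.5
Checking all 27 assignments confirms none give a value below 0.50.

0.50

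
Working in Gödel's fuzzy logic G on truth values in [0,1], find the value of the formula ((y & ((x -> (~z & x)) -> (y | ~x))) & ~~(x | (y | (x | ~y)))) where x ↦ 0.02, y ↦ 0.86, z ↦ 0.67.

0.86

~z: Gödel ¬ of 0.67 = 0 (operand ≠ 0)
(~z & x) = min(0, 0.02) = 0
(x -> (~z & x)): 0.02 > 0, so result = 0
~x: Gödel ¬ of 0.02 = 0 (operand ≠ 0)
(y | ~x) = max(0.86, 0) = 0.86
((x -> (~z & x)) -> (y | ~x)): 0 ≤ 0.86, so result = 1
(y & ((x -> (~z & x)) -> (y | ~x))) = min(0.86, 1) = 0.86
~y: Gödel ¬ of 0.86 = 0 (operand ≠ 0)
(x | ~y) = max(0.02, 0) = 0.02
(y | (x | ~y)) = max(0.86, 0.02) = 0.86
(x | (y | (x | ~y))) = max(0.02, 0.86) = 0.86
~(x | (y | (x | ~y))): Gödel ¬ of 0.86 = 0 (operand ≠ 0)
~~(x | (y | (x | ~y))): Gödel ¬ of 0 = 1 (operand is 0)
((y & ((x -> (~z & x)) -> (y | ~x))) & ~~(x | (y | (x | ~y)))) = min(0.86, 1) = 0.86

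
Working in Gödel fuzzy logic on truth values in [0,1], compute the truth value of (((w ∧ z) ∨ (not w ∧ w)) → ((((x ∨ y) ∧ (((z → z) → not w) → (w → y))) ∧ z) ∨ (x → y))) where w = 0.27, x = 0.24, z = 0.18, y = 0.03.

(w ∧ z) = min(0.27, 0.18) = 0.18
not w: Gödel ¬ of 0.27 = 0 (operand ≠ 0)
(not w ∧ w) = min(0, 0.27) = 0
((w ∧ z) ∨ (not w ∧ w)) = max(0.18, 0) = 0.18
(x ∨ y) = max(0.24, 0.03) = 0.24
(z → z): 0.18 ≤ 0.18, so result = 1
not w: Gödel ¬ of 0.27 = 0 (operand ≠ 0)
((z → z) → not w): 1 > 0, so result = 0
(w → y): 0.27 > 0.03, so result = 0.03
(((z → z) → not w) → (w → y)): 0 ≤ 0.03, so result = 1
((x ∨ y) ∧ (((z → z) → not w) → (w → y))) = min(0.24, 1) = 0.24
(((x ∨ y) ∧ (((z → z) → not w) → (w → y))) ∧ z) = min(0.24, 0.18) = 0.18
(x → y): 0.24 > 0.03, so result = 0.03
((((x ∨ y) ∧ (((z → z) → not w) → (w → y))) ∧ z) ∨ (x → y)) = max(0.18, 0.03) = 0.18
(((w ∧ z) ∨ (not w ∧ w)) → ((((x ∨ y) ∧ (((z → z) → not w) → (w → y))) ∧ z) ∨ (x → y))): 0.18 ≤ 0.18, so result = 1

1.00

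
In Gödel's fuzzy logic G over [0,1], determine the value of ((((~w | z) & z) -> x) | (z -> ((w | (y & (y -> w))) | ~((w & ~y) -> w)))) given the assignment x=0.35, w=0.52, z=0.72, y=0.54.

~w: Gödel ¬ of 0.52 = 0 (operand ≠ 0)
(~w | z) = max(0, 0.72) = 0.72
((~w | z) & z) = min(0.72, 0.72) = 0.72
(((~w | z) & z) -> x): 0.72 > 0.35, so result = 0.35
(y -> w): 0.54 > 0.52, so result = 0.52
(y & (y -> w)) = min(0.54, 0.52) = 0.52
(w | (y & (y -> w))) = max(0.52, 0.52) = 0.52
~y: Gödel ¬ of 0.54 = 0 (operand ≠ 0)
(w & ~y) = min(0.52, 0) = 0
((w & ~y) -> w): 0 ≤ 0.52, so result = 1
~((w & ~y) -> w): Gödel ¬ of 1 = 0 (operand ≠ 0)
((w | (y & (y -> w))) | ~((w & ~y) -> w)) = max(0.52, 0) = 0.52
(z -> ((w | (y & (y -> w))) | ~((w & ~y) -> w))): 0.72 > 0.52, so result = 0.52
((((~w | z) & z) -> x) | (z -> ((w | (y & (y -> w))) | ~((w & ~y) -> w)))) = max(0.35, 0.52) = 0.52

0.52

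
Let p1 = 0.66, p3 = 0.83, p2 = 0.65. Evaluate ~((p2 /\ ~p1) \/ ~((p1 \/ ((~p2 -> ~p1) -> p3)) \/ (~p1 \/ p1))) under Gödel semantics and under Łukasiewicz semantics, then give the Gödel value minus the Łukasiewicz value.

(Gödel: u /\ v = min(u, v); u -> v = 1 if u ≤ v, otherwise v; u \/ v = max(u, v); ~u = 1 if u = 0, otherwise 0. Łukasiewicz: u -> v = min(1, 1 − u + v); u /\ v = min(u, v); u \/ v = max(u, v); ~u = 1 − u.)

Gödel evaluation:
  ~p1: Gödel ¬ of 0.66 = 0 (operand ≠ 0)
  (p2 /\ ~p1) = min(0.65, 0) = 0
  ~p2: Gödel ¬ of 0.65 = 0 (operand ≠ 0)
  ~p1: Gödel ¬ of 0.66 = 0 (operand ≠ 0)
  (~p2 -> ~p1): 0 ≤ 0, so result = 1
  ((~p2 -> ~p1) -> p3): 1 > 0.83, so result = 0.83
  (p1 \/ ((~p2 -> ~p1) -> p3)) = max(0.66, 0.83) = 0.83
  ~p1: Gödel ¬ of 0.66 = 0 (operand ≠ 0)
  (~p1 \/ p1) = max(0, 0.66) = 0.66
  ((p1 \/ ((~p2 -> ~p1) -> p3)) \/ (~p1 \/ p1)) = max(0.83, 0.66) = 0.83
  ~((p1 \/ ((~p2 -> ~p1) -> p3)) \/ (~p1 \/ p1)): Gödel ¬ of 0.83 = 0 (operand ≠ 0)
  ((p2 /\ ~p1) \/ ~((p1 \/ ((~p2 -> ~p1) -> p3)) \/ (~p1 \/ p1))) = max(0, 0) = 0
  ~((p2 /\ ~p1) \/ ~((p1 \/ ((~p2 -> ~p1) -> p3)) \/ (~p1 \/ p1))): Gödel ¬ of 0 = 1 (operand is 0)
  Gödel value = 1
Łukasiewicz evaluation:
  ~p1: Łukasiewicz ¬ gives 1 − 0.66 = 0.34
  (p2 /\ ~p1) = min(0.65, 0.34) = 0.34
  ~p2: Łukasiewicz ¬ gives 1 − 0.65 = 0.35
  ~p1: Łukasiewicz ¬ gives 1 − 0.66 = 0.34
  (~p2 -> ~p1): min(1, 1 − 0.35 + 0.34) = 0.99
  ((~p2 -> ~p1) -> p3): min(1, 1 − 0.99 + 0.83) = 0.84
  (p1 \/ ((~p2 -> ~p1) -> p3)) = max(0.66, 0.84) = 0.84
  ~p1: Łukasiewicz ¬ gives 1 − 0.66 = 0.34
  (~p1 \/ p1) = max(0.34, 0.66) = 0.66
  ((p1 \/ ((~p2 -> ~p1) -> p3)) \/ (~p1 \/ p1)) = max(0.84, 0.66) = 0.84
  ~((p1 \/ ((~p2 -> ~p1) -> p3)) \/ (~p1 \/ p1)): Łukasiewicz ¬ gives 1 − 0.84 = 0.16
  ((p2 /\ ~p1) \/ ~((p1 \/ ((~p2 -> ~p1) -> p3)) \/ (~p1 \/ p1))) = max(0.34, 0.16) = 0.34
  ~((p2 /\ ~p1) \/ ~((p1 \/ ((~p2 -> ~p1) -> p3)) \/ (~p1 \/ p1))): Łukasiewicz ¬ gives 1 − 0.34 = 0.66
  Łukasiewicz value = 0.66
Difference: 1 − 0.66 = 0.34

0.34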